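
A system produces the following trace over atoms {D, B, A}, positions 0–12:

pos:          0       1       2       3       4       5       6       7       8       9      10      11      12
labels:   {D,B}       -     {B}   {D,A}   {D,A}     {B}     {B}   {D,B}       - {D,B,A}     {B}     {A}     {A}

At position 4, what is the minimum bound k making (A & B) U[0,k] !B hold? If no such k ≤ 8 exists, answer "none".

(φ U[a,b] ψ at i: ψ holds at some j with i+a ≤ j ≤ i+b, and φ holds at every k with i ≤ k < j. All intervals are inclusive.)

0

Need earliest j ≥ 4 with !B, and (A & B) at every k in [4,j-1].
  j=4: rhs holds (empty prefix). k = 0.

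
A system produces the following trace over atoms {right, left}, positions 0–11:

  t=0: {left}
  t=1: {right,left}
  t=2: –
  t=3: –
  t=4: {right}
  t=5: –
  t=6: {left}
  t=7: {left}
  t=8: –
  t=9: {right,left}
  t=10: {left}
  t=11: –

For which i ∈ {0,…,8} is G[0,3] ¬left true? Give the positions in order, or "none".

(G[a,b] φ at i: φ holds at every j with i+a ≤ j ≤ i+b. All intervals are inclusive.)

2

Evaluate at each i in [0,8]:
  i=0: ✗ (fails at j=0)
  i=1: ✗ (fails at j=1)
  i=2: ✓ (all of [2,5])
  i=3: ✗ (fails at j=6)
  i=4: ✗ (fails at j=6)
  i=5: ✗ (fails at j=6)
  i=6: ✗ (fails at j=6)
  i=7: ✗ (fails at j=7)
  i=8: ✗ (fails at j=9)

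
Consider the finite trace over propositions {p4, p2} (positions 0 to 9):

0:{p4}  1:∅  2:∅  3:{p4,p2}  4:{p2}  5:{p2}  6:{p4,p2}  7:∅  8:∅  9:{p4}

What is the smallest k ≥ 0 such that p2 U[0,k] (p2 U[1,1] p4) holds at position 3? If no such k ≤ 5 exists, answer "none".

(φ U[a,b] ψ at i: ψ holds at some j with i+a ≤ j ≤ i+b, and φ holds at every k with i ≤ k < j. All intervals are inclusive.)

Need earliest j ≥ 3 with (p2 U[1,1] p4), and p2 at every k in [3,j-1].
  j=3: rhs fails.
  j=4: rhs fails.
  j=5: rhs holds; lhs holds on [3,4]. k = 2.

2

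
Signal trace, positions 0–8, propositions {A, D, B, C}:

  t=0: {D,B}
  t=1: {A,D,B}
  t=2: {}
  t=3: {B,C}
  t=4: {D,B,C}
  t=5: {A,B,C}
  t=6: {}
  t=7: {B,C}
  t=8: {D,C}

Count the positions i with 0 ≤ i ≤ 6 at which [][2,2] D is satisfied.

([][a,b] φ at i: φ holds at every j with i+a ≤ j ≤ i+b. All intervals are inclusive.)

2

Evaluate at each i in [0,6]:
  i=0: ✗ (fails at j=2)
  i=1: ✗ (fails at j=3)
  i=2: ✓ (all of [4,4])
  i=3: ✗ (fails at j=5)
  i=4: ✗ (fails at j=6)
  i=5: ✗ (fails at j=7)
  i=6: ✓ (all of [8,8])
Positions where it holds: {2, 6} → 2.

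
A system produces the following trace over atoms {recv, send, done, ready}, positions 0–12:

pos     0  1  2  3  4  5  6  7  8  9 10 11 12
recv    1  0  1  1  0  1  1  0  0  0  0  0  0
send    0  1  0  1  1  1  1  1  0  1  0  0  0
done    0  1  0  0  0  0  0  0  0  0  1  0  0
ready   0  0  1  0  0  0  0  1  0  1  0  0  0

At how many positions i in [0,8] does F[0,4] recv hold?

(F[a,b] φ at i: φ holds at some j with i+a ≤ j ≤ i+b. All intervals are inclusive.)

Evaluate at each i in [0,8]:
  i=0: ✓ (witness j=0)
  i=1: ✓ (witness j=2)
  i=2: ✓ (witness j=2)
  i=3: ✓ (witness j=3)
  i=4: ✓ (witness j=5)
  i=5: ✓ (witness j=5)
  i=6: ✓ (witness j=6)
  i=7: ✗ (none in [7,11])
  i=8: ✗ (none in [8,12])
Positions where it holds: {0, 1, 2, 3, 4, 5, 6} → 7.

7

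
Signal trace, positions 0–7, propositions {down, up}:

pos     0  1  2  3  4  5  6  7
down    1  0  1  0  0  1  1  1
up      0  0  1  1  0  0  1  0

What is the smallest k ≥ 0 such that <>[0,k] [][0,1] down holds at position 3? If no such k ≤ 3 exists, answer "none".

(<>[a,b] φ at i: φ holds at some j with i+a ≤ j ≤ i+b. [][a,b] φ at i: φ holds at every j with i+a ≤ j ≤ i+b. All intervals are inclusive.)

2

Scan j = 3,4,… for [][0,1] down:
  j=3: fails
  j=4: fails
  j=5: holds
First hit at j=5, so smallest k = 5-3 = 2.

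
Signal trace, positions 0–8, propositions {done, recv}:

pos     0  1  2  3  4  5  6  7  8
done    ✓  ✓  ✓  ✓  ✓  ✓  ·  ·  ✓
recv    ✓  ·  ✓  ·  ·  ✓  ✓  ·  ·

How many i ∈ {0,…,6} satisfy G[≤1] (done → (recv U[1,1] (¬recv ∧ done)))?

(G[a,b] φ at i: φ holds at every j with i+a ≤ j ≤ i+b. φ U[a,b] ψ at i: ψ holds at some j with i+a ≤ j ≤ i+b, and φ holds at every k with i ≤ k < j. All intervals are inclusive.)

Evaluate at each i in [0,6]:
  i=0: ✗ (fails at j=1)
  i=1: ✗ (fails at j=1)
  i=2: ✗ (fails at j=3)
  i=3: ✗ (fails at j=3)
  i=4: ✗ (fails at j=4)
  i=5: ✗ (fails at j=5)
  i=6: ✓ (all of [6,7])
Positions where it holds: {6} → 1.

1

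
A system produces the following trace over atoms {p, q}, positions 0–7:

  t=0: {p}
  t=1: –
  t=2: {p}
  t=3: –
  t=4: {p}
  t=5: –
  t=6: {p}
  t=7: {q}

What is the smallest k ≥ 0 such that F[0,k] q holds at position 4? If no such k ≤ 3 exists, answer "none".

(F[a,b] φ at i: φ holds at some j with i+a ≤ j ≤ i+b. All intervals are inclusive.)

3

Scan j = 4,5,… for q:
  j=4: fails
  j=5: fails
  j=6: fails
  j=7: holds
First hit at j=7, so smallest k = 7-4 = 3.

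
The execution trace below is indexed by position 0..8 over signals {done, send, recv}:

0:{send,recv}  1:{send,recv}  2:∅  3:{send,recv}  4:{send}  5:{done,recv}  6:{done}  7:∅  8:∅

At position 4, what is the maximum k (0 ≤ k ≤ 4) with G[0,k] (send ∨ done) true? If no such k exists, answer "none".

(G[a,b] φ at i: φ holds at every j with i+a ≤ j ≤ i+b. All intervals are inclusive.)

(send ∨ done) must hold from j=4 onward; find where it first fails.
  j=4: holds
  j=5: holds
  j=6: holds
  j=7: fails
Holds on [4,6], so largest k = 2.

2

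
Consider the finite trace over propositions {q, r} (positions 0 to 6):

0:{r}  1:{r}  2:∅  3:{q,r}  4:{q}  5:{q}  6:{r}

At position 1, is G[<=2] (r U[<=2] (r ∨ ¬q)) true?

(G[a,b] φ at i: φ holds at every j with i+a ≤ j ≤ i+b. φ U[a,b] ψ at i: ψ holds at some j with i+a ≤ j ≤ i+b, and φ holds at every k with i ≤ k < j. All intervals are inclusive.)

Yes

Check (r U[<=2] (r ∨ ¬q)) at every j in [1,3]:
  j=1: holds
  j=2: holds
  j=3: holds
All positions satisfy it → formula holds.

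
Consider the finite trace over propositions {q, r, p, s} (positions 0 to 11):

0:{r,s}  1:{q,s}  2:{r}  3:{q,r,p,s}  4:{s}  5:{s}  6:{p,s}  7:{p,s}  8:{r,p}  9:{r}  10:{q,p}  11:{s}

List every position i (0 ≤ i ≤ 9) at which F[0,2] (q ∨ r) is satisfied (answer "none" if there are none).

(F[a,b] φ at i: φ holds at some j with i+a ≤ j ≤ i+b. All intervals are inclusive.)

0, 1, 2, 3, 6, 7, 8, 9

Evaluate at each i in [0,9]:
  i=0: ✓ (witness j=0)
  i=1: ✓ (witness j=1)
  i=2: ✓ (witness j=2)
  i=3: ✓ (witness j=3)
  i=4: ✗ (none in [4,6])
  i=5: ✗ (none in [5,7])
  i=6: ✓ (witness j=8)
  i=7: ✓ (witness j=8)
  i=8: ✓ (witness j=8)
  i=9: ✓ (witness j=9)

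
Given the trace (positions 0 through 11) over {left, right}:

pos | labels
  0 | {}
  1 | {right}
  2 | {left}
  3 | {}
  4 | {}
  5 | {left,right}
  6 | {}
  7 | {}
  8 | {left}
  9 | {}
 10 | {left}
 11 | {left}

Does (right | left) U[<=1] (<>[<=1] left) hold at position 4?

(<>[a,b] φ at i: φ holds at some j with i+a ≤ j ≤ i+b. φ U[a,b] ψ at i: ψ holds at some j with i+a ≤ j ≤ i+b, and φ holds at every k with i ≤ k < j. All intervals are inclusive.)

Need some j in [4,5] with <>[<=1] left, and (right | left) at every k in [4,j-1].
  j=4: <>[<=1] left holds; no prefix to check → satisfied.

True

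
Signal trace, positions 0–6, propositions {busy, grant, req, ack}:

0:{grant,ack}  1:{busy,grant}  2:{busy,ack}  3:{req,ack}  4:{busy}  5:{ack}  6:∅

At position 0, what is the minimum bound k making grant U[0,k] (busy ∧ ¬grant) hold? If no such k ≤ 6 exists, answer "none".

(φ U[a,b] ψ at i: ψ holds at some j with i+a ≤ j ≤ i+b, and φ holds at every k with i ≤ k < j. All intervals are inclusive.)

Need earliest j ≥ 0 with (busy ∧ ¬grant), and grant at every k in [0,j-1].
  j=0: rhs fails.
  j=1: rhs fails.
  j=2: rhs holds; lhs holds on [0,1]. k = 2.

2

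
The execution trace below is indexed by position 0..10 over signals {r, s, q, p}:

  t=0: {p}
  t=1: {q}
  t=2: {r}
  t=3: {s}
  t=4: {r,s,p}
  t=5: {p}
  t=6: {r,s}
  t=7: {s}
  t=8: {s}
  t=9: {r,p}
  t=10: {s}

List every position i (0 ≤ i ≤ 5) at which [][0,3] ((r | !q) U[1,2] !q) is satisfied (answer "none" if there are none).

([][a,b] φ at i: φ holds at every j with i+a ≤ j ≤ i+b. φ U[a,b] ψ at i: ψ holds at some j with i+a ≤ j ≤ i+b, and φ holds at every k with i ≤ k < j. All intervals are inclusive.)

2, 3, 4, 5

Evaluate at each i in [0,5]:
  i=0: ✗ (fails at j=0)
  i=1: ✗ (fails at j=1)
  i=2: ✓ (all of [2,5])
  i=3: ✓ (all of [3,6])
  i=4: ✓ (all of [4,7])
  i=5: ✓ (all of [5,8])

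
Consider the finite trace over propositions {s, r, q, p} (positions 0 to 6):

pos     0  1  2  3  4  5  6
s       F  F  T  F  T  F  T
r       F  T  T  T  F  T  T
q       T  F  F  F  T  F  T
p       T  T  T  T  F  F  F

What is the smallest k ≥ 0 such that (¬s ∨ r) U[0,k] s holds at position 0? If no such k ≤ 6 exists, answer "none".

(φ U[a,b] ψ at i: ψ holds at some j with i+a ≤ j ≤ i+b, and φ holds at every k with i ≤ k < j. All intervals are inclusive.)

Need earliest j ≥ 0 with s, and (¬s ∨ r) at every k in [0,j-1].
  j=0: rhs fails.
  j=1: rhs fails.
  j=2: rhs holds; lhs holds on [0,1]. k = 2.

2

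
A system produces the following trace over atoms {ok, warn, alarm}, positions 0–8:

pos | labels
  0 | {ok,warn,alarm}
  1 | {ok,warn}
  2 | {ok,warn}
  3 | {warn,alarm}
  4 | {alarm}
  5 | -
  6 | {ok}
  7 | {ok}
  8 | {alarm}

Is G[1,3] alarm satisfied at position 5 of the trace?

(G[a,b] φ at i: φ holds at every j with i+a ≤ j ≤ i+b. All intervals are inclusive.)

No

Check alarm at every j in [6,8]:
  j=6: false
  j=7: false
  j=8: true
Fails at j=6 → formula fails.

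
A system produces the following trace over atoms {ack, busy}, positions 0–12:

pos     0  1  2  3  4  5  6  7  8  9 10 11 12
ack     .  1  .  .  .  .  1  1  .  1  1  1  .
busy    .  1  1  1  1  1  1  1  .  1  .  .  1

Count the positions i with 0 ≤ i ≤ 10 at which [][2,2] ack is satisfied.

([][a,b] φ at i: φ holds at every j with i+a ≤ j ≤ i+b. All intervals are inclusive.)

5

Evaluate at each i in [0,10]:
  i=0: ✗ (fails at j=2)
  i=1: ✗ (fails at j=3)
  i=2: ✗ (fails at j=4)
  i=3: ✗ (fails at j=5)
  i=4: ✓ (all of [6,6])
  i=5: ✓ (all of [7,7])
  i=6: ✗ (fails at j=8)
  i=7: ✓ (all of [9,9])
  i=8: ✓ (all of [10,10])
  i=9: ✓ (all of [11,11])
  i=10: ✗ (fails at j=12)
Positions where it holds: {4, 5, 7, 8, 9} → 5.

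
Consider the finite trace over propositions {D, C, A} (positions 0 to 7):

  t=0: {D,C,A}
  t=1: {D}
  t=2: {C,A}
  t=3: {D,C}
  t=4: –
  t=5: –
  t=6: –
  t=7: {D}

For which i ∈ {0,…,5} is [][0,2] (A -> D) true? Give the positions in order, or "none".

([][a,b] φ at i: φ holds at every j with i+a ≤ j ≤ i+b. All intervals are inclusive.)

Evaluate at each i in [0,5]:
  i=0: ✗ (fails at j=2)
  i=1: ✗ (fails at j=2)
  i=2: ✗ (fails at j=2)
  i=3: ✓ (all of [3,5])
  i=4: ✓ (all of [4,6])
  i=5: ✓ (all of [5,7])

3, 4, 5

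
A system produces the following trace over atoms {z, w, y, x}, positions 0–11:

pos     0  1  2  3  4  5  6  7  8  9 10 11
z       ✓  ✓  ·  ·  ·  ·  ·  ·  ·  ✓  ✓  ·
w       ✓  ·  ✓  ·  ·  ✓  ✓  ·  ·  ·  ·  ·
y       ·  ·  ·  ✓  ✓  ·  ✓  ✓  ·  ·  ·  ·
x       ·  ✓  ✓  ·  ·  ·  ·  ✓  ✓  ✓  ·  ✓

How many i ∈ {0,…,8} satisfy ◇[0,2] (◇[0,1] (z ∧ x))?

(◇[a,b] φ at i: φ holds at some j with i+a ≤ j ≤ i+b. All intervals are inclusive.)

5

Evaluate at each i in [0,8]:
  i=0: ✓ (witness j=0)
  i=1: ✓ (witness j=1)
  i=2: ✗ (none in [2,4])
  i=3: ✗ (none in [3,5])
  i=4: ✗ (none in [4,6])
  i=5: ✗ (none in [5,7])
  i=6: ✓ (witness j=8)
  i=7: ✓ (witness j=8)
  i=8: ✓ (witness j=8)
Positions where it holds: {0, 1, 6, 7, 8} → 5.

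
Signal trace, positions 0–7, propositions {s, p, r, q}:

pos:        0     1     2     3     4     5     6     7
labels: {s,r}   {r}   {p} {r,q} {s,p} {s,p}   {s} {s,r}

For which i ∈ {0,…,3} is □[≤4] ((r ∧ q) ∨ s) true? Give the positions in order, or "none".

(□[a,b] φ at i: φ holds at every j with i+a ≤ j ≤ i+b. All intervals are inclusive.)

Evaluate at each i in [0,3]:
  i=0: ✗ (fails at j=1)
  i=1: ✗ (fails at j=1)
  i=2: ✗ (fails at j=2)
  i=3: ✓ (all of [3,7])

3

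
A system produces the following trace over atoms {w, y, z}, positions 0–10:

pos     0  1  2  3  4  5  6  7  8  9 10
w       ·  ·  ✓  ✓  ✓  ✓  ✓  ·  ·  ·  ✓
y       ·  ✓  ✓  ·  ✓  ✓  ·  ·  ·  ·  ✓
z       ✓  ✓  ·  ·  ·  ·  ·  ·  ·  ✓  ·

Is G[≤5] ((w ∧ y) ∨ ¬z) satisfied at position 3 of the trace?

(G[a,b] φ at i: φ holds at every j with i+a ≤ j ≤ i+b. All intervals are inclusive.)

Check ((w ∧ y) ∨ ¬z) at every j in [3,8]:
  j=3: true
  j=4: true
  j=5: true
  j=6: true
  j=7: true
  j=8: true
All positions satisfy it → formula holds.

Holds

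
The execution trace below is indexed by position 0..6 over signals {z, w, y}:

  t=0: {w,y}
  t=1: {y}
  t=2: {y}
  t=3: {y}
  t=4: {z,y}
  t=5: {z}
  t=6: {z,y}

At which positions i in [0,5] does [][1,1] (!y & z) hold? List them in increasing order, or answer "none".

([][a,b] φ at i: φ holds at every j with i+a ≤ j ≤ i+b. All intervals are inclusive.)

4

Evaluate at each i in [0,5]:
  i=0: ✗ (fails at j=1)
  i=1: ✗ (fails at j=2)
  i=2: ✗ (fails at j=3)
  i=3: ✗ (fails at j=4)
  i=4: ✓ (all of [5,5])
  i=5: ✗ (fails at j=6)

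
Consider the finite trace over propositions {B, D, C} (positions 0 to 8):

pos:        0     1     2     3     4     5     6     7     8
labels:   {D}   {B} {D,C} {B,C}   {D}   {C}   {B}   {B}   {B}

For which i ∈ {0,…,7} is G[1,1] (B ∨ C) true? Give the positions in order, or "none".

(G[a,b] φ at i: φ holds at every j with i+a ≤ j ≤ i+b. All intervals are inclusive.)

0, 1, 2, 4, 5, 6, 7

Evaluate at each i in [0,7]:
  i=0: ✓ (all of [1,1])
  i=1: ✓ (all of [2,2])
  i=2: ✓ (all of [3,3])
  i=3: ✗ (fails at j=4)
  i=4: ✓ (all of [5,5])
  i=5: ✓ (all of [6,6])
  i=6: ✓ (all of [7,7])
  i=7: ✓ (all of [8,8])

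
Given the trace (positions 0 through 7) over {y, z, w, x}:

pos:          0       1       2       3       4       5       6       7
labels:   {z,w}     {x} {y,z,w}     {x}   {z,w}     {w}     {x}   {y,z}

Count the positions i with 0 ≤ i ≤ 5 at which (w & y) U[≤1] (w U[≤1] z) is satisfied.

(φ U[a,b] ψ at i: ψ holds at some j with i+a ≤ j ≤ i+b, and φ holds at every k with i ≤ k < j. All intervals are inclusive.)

3

Evaluate at each i in [0,5]:
  i=0: ✓ (rhs at j=0)
  i=1: ✗ (lhs fails at k=1 before rhs at j=2)
  i=2: ✓ (rhs at j=2)
  i=3: ✗ (lhs fails at k=3 before rhs at j=4)
  i=4: ✓ (rhs at j=4)
  i=5: ✗ (no rhs in [5,6])
Positions where it holds: {0, 2, 4} → 3.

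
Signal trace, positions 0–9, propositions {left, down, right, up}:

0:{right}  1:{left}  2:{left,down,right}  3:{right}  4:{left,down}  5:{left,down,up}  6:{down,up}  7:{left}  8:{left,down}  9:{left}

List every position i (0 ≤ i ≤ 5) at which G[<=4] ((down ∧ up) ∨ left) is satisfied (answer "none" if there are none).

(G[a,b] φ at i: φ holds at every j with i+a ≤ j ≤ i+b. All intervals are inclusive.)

4, 5

Evaluate at each i in [0,5]:
  i=0: ✗ (fails at j=0)
  i=1: ✗ (fails at j=3)
  i=2: ✗ (fails at j=3)
  i=3: ✗ (fails at j=3)
  i=4: ✓ (all of [4,8])
  i=5: ✓ (all of [5,9])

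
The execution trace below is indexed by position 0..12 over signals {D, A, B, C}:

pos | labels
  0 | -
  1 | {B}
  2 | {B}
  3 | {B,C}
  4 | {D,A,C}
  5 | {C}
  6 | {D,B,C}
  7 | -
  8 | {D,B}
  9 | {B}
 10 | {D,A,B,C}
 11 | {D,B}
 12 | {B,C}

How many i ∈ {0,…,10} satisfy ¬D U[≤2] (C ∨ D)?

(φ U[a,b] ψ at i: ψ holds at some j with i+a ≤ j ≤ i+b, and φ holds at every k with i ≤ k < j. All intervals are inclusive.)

Evaluate at each i in [0,10]:
  i=0: ✗ (no rhs in [0,2])
  i=1: ✓ (rhs at j=3; lhs holds on [1,2])
  i=2: ✓ (rhs at j=3; lhs holds on [2,2])
  i=3: ✓ (rhs at j=3)
  i=4: ✓ (rhs at j=4)
  i=5: ✓ (rhs at j=5)
  i=6: ✓ (rhs at j=6)
  i=7: ✓ (rhs at j=8; lhs holds on [7,7])
  i=8: ✓ (rhs at j=8)
  i=9: ✓ (rhs at j=10; lhs holds on [9,9])
  i=10: ✓ (rhs at j=10)
Positions where it holds: {1, 2, 3, 4, 5, 6, 7, 8, 9, 10} → 10.

10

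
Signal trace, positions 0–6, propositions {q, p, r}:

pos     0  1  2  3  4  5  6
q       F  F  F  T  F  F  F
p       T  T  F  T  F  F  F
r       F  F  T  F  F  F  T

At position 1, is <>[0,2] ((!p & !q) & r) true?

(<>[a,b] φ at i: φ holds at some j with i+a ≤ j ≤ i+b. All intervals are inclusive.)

True

Check ((!p & !q) & r) at each j in [1,3]:
  j=1: false
  j=2: true
  j=3: false
Found at j=2 → formula holds.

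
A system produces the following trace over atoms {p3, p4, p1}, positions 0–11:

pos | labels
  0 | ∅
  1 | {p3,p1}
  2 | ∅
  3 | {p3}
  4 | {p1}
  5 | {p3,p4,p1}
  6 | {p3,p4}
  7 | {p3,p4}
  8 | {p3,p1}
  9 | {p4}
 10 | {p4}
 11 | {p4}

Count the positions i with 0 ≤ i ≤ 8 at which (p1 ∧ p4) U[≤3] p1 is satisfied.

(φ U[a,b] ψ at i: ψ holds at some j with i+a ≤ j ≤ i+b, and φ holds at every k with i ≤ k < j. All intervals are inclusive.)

Evaluate at each i in [0,8]:
  i=0: ✗ (lhs fails at k=0 before rhs at j=1)
  i=1: ✓ (rhs at j=1)
  i=2: ✗ (lhs fails at k=2 before rhs at j=4)
  i=3: ✗ (lhs fails at k=3 before rhs at j=4)
  i=4: ✓ (rhs at j=4)
  i=5: ✓ (rhs at j=5)
  i=6: ✗ (lhs fails at k=6 before rhs at j=8)
  i=7: ✗ (lhs fails at k=7 before rhs at j=8)
  i=8: ✓ (rhs at j=8)
Positions where it holds: {1, 4, 5, 8} → 4.

4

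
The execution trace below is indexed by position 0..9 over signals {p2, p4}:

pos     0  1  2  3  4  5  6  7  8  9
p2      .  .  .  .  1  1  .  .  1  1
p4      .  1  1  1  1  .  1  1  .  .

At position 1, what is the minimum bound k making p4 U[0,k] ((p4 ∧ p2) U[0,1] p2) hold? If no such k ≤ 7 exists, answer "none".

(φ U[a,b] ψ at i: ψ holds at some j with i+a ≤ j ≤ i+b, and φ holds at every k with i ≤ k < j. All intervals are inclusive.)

Need earliest j ≥ 1 with ((p4 ∧ p2) U[0,1] p2), and p4 at every k in [1,j-1].
  j=1: rhs fails.
  j=2: rhs fails.
  j=3: rhs fails.
  j=4: rhs holds; lhs holds on [1,3]. k = 3.

3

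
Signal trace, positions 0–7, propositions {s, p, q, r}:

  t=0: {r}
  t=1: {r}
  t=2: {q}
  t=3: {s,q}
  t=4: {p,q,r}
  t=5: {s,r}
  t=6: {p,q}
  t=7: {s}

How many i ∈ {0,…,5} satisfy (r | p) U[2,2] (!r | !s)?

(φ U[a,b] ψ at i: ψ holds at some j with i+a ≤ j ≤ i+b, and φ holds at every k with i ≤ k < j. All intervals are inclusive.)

Evaluate at each i in [0,5]:
  i=0: ✓ (rhs at j=2; lhs holds on [0,1])
  i=1: ✗ (lhs fails at k=2 before rhs at j=3)
  i=2: ✗ (lhs fails at k=2 before rhs at j=4)
  i=3: ✗ (no rhs in [5,5])
  i=4: ✓ (rhs at j=6; lhs holds on [4,5])
  i=5: ✓ (rhs at j=7; lhs holds on [5,6])
Positions where it holds: {0, 4, 5} → 3.

3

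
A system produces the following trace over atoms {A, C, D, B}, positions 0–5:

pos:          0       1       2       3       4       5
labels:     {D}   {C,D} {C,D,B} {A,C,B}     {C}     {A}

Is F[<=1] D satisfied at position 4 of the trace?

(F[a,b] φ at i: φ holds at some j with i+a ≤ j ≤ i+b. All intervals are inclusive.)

False

Check D at each j in [4,5]:
  j=4: false
  j=5: false
No position in the window satisfies it → formula fails.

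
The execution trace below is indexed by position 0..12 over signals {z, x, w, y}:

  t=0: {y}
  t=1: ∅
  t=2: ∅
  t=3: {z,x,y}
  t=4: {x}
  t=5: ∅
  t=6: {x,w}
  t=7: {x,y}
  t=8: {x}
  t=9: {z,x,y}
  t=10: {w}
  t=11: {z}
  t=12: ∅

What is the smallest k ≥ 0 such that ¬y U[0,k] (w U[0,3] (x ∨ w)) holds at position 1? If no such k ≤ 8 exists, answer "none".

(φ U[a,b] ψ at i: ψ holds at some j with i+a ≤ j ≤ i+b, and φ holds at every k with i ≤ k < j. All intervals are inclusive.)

2

Need earliest j ≥ 1 with (w U[0,3] (x ∨ w)), and ¬y at every k in [1,j-1].
  j=1: rhs fails.
  j=2: rhs fails.
  j=3: rhs holds; lhs holds on [1,2]. k = 2.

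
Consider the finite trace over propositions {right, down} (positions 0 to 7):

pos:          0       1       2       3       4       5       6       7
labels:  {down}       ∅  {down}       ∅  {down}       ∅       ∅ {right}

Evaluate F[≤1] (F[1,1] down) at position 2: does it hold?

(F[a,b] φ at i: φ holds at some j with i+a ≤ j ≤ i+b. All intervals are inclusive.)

True

Check F[1,1] down at each j in [2,3]:
  j=2: fails (none in [3,3])
  j=3: holds (witness at 4)
Found at j=3 → formula holds.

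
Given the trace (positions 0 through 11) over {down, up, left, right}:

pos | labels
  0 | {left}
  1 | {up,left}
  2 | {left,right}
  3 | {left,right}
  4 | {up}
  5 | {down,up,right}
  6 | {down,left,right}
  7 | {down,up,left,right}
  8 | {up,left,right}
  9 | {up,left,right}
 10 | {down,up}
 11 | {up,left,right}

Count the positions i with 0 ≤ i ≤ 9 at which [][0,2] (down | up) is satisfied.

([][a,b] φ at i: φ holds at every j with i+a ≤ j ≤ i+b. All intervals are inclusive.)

Evaluate at each i in [0,9]:
  i=0: ✗ (fails at j=0)
  i=1: ✗ (fails at j=2)
  i=2: ✗ (fails at j=2)
  i=3: ✗ (fails at j=3)
  i=4: ✓ (all of [4,6])
  i=5: ✓ (all of [5,7])
  i=6: ✓ (all of [6,8])
  i=7: ✓ (all of [7,9])
  i=8: ✓ (all of [8,10])
  i=9: ✓ (all of [9,11])
Positions where it holds: {4, 5, 6, 7, 8, 9} → 6.

6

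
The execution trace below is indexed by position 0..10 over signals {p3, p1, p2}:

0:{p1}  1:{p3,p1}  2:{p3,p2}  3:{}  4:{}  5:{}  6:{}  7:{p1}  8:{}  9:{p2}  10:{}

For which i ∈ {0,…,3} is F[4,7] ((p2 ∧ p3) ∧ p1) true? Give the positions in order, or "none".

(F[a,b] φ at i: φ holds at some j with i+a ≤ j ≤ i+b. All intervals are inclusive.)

none

Evaluate at each i in [0,3]:
  i=0: ✗ (none in [4,7])
  i=1: ✗ (none in [5,8])
  i=2: ✗ (none in [6,9])
  i=3: ✗ (none in [7,10])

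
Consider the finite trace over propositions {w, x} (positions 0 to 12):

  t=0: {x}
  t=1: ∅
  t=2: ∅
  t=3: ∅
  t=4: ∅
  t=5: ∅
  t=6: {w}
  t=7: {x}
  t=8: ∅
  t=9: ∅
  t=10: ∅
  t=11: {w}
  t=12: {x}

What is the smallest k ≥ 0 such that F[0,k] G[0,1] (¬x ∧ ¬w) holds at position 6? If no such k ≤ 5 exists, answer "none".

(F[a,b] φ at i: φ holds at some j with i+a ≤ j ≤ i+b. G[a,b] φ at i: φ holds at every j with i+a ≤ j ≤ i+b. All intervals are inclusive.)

Scan j = 6,7,… for G[0,1] (¬x ∧ ¬w):
  j=6: fails
  j=7: fails
  j=8: holds
First hit at j=8, so smallest k = 8-6 = 2.

2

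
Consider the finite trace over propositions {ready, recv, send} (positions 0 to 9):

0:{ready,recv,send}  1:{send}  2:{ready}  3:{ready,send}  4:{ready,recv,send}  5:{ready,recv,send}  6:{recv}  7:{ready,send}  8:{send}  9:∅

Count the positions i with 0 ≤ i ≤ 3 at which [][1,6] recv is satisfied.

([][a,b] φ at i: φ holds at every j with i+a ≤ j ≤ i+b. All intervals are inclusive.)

0

Evaluate at each i in [0,3]:
  i=0: ✗ (fails at j=1)
  i=1: ✗ (fails at j=2)
  i=2: ✗ (fails at j=3)
  i=3: ✗ (fails at j=7)
Positions where it holds: {} → 0.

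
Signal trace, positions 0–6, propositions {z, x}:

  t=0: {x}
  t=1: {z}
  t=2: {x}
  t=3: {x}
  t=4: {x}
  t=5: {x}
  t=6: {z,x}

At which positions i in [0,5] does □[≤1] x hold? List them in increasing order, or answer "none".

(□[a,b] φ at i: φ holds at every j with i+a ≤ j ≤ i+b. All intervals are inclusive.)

2, 3, 4, 5

Evaluate at each i in [0,5]:
  i=0: ✗ (fails at j=1)
  i=1: ✗ (fails at j=1)
  i=2: ✓ (all of [2,3])
  i=3: ✓ (all of [3,4])
  i=4: ✓ (all of [4,5])
  i=5: ✓ (all of [5,6])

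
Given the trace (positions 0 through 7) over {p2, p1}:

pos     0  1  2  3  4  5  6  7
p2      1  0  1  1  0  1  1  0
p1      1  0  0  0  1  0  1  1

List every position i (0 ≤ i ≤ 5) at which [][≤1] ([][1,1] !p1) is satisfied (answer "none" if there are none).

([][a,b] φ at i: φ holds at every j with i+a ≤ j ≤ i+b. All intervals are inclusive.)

0, 1

Evaluate at each i in [0,5]:
  i=0: ✓ (all of [0,1])
  i=1: ✓ (all of [1,2])
  i=2: ✗ (fails at j=3)
  i=3: ✗ (fails at j=3)
  i=4: ✗ (fails at j=5)
  i=5: ✗ (fails at j=5)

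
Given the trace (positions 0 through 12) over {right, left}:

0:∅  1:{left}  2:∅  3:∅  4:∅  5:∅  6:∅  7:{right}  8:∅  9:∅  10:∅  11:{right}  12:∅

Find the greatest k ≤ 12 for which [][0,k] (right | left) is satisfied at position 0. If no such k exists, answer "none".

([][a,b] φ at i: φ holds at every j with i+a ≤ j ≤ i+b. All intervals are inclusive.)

none

(right | left) must hold from j=0 onward; find where it first fails.
  j=0: fails → no k works.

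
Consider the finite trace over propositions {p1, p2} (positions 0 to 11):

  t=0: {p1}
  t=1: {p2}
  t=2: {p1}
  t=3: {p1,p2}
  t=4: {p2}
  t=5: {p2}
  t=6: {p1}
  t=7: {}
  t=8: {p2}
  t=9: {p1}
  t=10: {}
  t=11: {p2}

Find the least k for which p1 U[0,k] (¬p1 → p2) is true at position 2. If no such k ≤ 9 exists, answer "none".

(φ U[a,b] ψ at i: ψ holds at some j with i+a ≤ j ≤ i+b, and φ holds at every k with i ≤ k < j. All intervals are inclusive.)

Need earliest j ≥ 2 with (¬p1 → p2), and p1 at every k in [2,j-1].
  j=2: rhs holds (empty prefix). k = 0.

0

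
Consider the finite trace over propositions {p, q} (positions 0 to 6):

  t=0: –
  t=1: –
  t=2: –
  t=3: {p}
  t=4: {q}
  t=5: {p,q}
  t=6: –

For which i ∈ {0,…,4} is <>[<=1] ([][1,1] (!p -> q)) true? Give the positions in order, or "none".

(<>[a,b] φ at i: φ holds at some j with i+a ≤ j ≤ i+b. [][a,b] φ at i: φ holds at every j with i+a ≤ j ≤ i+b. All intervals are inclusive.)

1, 2, 3, 4

Evaluate at each i in [0,4]:
  i=0: ✗ (none in [0,1])
  i=1: ✓ (witness j=2)
  i=2: ✓ (witness j=2)
  i=3: ✓ (witness j=3)
  i=4: ✓ (witness j=4)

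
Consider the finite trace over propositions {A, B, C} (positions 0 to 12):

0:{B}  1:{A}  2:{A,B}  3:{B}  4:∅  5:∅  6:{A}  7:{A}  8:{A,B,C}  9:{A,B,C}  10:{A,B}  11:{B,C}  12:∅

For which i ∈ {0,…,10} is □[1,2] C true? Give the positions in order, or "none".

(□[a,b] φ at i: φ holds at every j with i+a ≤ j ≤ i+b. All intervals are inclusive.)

7

Evaluate at each i in [0,10]:
  i=0: ✗ (fails at j=1)
  i=1: ✗ (fails at j=2)
  i=2: ✗ (fails at j=3)
  i=3: ✗ (fails at j=4)
  i=4: ✗ (fails at j=5)
  i=5: ✗ (fails at j=6)
  i=6: ✗ (fails at j=7)
  i=7: ✓ (all of [8,9])
  i=8: ✗ (fails at j=10)
  i=9: ✗ (fails at j=10)
  i=10: ✗ (fails at j=12)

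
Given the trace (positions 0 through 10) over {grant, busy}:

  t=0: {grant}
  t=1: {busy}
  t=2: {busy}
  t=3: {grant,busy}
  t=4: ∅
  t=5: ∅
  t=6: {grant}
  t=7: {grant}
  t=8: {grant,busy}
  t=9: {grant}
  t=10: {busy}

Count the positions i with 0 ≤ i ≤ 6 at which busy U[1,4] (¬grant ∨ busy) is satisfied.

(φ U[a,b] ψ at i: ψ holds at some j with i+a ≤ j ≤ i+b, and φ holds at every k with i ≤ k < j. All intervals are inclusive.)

Evaluate at each i in [0,6]:
  i=0: ✗ (lhs fails at k=0 before rhs at j=1)
  i=1: ✓ (rhs at j=2; lhs holds on [1,1])
  i=2: ✓ (rhs at j=3; lhs holds on [2,2])
  i=3: ✓ (rhs at j=4; lhs holds on [3,3])
  i=4: ✗ (lhs fails at k=4 before rhs at j=5)
  i=5: ✗ (lhs fails at k=5 before rhs at j=8)
  i=6: ✗ (lhs fails at k=6 before rhs at j=8)
Positions where it holds: {1, 2, 3} → 3.

3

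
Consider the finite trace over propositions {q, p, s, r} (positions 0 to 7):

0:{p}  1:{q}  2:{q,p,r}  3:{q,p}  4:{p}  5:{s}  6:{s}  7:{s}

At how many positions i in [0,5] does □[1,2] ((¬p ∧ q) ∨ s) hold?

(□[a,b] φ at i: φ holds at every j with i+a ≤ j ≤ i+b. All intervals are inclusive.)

2

Evaluate at each i in [0,5]:
  i=0: ✗ (fails at j=2)
  i=1: ✗ (fails at j=2)
  i=2: ✗ (fails at j=3)
  i=3: ✗ (fails at j=4)
  i=4: ✓ (all of [5,6])
  i=5: ✓ (all of [6,7])
Positions where it holds: {4, 5} → 2.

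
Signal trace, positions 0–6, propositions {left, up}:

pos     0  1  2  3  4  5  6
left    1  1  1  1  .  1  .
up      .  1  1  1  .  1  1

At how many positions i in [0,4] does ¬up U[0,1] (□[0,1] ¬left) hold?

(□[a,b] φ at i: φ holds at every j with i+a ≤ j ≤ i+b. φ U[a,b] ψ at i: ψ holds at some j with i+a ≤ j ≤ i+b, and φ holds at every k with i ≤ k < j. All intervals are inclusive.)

0

Evaluate at each i in [0,4]:
  i=0: ✗ (no rhs in [0,1])
  i=1: ✗ (no rhs in [1,2])
  i=2: ✗ (no rhs in [2,3])
  i=3: ✗ (no rhs in [3,4])
  i=4: ✗ (no rhs in [4,5])
Positions where it holds: {} → 0.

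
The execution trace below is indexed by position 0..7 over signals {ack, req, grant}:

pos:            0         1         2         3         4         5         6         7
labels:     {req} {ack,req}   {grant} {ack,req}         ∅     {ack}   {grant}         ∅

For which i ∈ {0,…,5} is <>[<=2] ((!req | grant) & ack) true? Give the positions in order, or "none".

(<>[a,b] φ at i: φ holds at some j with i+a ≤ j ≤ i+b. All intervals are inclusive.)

3, 4, 5

Evaluate at each i in [0,5]:
  i=0: ✗ (none in [0,2])
  i=1: ✗ (none in [1,3])
  i=2: ✗ (none in [2,4])
  i=3: ✓ (witness j=5)
  i=4: ✓ (witness j=5)
  i=5: ✓ (witness j=5)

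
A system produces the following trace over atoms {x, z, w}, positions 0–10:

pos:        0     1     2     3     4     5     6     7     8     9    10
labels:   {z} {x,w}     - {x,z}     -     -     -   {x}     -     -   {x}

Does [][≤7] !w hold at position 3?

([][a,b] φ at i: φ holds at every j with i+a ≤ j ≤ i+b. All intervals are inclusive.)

Check !w at every j in [3,10]:
  j=3: true
  j=4: true
  j=5: true
  j=6: true
  j=7: true
  j=8: true
  j=9: true
  j=10: true
All positions satisfy it → formula holds.

True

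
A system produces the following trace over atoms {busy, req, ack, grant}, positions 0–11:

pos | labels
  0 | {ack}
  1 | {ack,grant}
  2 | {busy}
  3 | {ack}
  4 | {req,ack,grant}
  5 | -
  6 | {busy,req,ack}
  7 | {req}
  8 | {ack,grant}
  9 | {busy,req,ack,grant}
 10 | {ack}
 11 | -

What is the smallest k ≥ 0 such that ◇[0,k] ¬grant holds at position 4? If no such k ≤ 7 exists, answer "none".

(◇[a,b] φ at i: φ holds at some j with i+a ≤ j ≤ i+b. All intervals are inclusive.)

Scan j = 4,5,… for ¬grant:
  j=4: fails
  j=5: holds
First hit at j=5, so smallest k = 5-4 = 1.

1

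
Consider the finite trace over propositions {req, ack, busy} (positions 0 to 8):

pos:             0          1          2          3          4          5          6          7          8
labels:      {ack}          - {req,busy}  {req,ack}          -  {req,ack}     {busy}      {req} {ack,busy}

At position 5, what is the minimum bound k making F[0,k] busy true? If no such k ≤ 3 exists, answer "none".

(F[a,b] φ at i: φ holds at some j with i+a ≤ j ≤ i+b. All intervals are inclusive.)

Scan j = 5,6,… for busy:
  j=5: fails
  j=6: holds
First hit at j=6, so smallest k = 6-5 = 1.

1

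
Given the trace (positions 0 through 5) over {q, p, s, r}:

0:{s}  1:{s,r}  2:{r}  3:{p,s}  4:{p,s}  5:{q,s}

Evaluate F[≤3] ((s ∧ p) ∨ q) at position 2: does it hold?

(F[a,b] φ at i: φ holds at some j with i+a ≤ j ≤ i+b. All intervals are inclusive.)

Check ((s ∧ p) ∨ q) at each j in [2,5]:
  j=2: false
  j=3: true
  j=4: true
  j=5: true
Found at j=3 → formula holds.

Yes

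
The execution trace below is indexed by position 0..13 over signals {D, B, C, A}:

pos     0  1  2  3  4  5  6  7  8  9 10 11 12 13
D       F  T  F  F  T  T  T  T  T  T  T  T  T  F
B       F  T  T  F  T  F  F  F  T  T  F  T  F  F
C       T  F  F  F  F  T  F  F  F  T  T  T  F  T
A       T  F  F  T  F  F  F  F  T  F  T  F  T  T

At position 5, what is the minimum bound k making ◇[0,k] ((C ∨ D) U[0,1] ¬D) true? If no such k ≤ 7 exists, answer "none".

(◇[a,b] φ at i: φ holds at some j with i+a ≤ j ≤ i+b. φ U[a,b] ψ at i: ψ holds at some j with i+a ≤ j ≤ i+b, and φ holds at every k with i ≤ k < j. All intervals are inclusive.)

Scan j = 5,6,… for ((C ∨ D) U[0,1] ¬D):
  j=5: fails
  j=6: fails
  j=7: fails
  j=8: fails
  j=9: fails
  j=10: fails
  j=11: fails
  j=12: holds
First hit at j=12, so smallest k = 12-5 = 7.

7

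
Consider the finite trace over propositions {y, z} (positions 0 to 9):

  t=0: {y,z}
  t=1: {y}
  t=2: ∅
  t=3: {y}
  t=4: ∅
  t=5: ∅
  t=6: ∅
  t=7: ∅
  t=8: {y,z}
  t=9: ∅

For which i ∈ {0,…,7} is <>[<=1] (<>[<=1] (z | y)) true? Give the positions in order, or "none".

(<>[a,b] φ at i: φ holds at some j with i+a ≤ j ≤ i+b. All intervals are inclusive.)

Evaluate at each i in [0,7]:
  i=0: ✓ (witness j=0)
  i=1: ✓ (witness j=1)
  i=2: ✓ (witness j=2)
  i=3: ✓ (witness j=3)
  i=4: ✗ (none in [4,5])
  i=5: ✗ (none in [5,6])
  i=6: ✓ (witness j=7)
  i=7: ✓ (witness j=7)

0, 1, 2, 3, 6, 7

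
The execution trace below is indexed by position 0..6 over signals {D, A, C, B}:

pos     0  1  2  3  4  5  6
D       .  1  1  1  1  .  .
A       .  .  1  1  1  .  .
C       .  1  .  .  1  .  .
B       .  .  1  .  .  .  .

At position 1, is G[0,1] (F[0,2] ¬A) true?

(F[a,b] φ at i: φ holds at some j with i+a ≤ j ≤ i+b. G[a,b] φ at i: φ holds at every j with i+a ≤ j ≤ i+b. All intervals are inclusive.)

Check F[0,2] ¬A at every j in [1,2]:
  j=1: holds (witness at 1)
  j=2: fails (none in [2,4])
Fails at j=2 → formula fails.

No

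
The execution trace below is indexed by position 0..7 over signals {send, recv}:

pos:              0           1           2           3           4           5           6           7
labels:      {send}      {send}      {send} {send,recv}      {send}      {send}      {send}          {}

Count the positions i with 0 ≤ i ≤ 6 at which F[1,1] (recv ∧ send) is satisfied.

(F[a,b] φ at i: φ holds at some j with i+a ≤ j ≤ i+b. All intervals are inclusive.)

Evaluate at each i in [0,6]:
  i=0: ✗ (none in [1,1])
  i=1: ✗ (none in [2,2])
  i=2: ✓ (witness j=3)
  i=3: ✗ (none in [4,4])
  i=4: ✗ (none in [5,5])
  i=5: ✗ (none in [6,6])
  i=6: ✗ (none in [7,7])
Positions where it holds: {2} → 1.

1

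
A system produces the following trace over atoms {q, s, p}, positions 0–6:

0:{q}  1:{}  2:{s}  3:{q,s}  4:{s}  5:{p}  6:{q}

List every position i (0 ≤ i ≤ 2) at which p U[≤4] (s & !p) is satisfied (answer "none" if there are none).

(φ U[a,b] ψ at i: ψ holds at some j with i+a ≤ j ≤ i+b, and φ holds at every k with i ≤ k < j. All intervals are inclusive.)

Evaluate at each i in [0,2]:
  i=0: ✗ (lhs fails at k=0 before rhs at j=2)
  i=1: ✗ (lhs fails at k=1 before rhs at j=2)
  i=2: ✓ (rhs at j=2)

2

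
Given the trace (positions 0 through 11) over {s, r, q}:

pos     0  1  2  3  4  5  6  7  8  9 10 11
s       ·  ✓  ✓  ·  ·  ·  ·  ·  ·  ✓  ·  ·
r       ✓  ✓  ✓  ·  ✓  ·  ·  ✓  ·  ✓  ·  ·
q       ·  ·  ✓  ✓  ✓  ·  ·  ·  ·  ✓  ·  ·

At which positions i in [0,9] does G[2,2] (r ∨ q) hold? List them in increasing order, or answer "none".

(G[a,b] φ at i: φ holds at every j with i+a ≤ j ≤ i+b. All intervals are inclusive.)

Evaluate at each i in [0,9]:
  i=0: ✓ (all of [2,2])
  i=1: ✓ (all of [3,3])
  i=2: ✓ (all of [4,4])
  i=3: ✗ (fails at j=5)
  i=4: ✗ (fails at j=6)
  i=5: ✓ (all of [7,7])
  i=6: ✗ (fails at j=8)
  i=7: ✓ (all of [9,9])
  i=8: ✗ (fails at j=10)
  i=9: ✗ (fails at j=11)

0, 1, 2, 5, 7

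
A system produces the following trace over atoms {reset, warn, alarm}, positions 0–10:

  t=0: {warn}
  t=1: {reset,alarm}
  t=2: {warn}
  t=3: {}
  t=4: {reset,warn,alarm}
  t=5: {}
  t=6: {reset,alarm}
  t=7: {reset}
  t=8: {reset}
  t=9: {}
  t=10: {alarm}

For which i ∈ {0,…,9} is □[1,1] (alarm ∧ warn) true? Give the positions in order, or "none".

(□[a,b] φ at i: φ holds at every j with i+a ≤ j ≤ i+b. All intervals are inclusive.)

3

Evaluate at each i in [0,9]:
  i=0: ✗ (fails at j=1)
  i=1: ✗ (fails at j=2)
  i=2: ✗ (fails at j=3)
  i=3: ✓ (all of [4,4])
  i=4: ✗ (fails at j=5)
  i=5: ✗ (fails at j=6)
  i=6: ✗ (fails at j=7)
  i=7: ✗ (fails at j=8)
  i=8: ✗ (fails at j=9)
  i=9: ✗ (fails at j=10)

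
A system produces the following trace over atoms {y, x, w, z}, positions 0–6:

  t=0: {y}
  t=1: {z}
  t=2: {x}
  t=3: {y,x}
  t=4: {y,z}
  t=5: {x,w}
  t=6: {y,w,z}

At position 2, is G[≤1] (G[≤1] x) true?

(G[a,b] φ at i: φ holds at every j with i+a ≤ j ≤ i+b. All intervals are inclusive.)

Check G[≤1] x at every j in [2,3]:
  j=2: holds on [2,3]
  j=3: fails at 4
Fails at j=3 → formula fails.

No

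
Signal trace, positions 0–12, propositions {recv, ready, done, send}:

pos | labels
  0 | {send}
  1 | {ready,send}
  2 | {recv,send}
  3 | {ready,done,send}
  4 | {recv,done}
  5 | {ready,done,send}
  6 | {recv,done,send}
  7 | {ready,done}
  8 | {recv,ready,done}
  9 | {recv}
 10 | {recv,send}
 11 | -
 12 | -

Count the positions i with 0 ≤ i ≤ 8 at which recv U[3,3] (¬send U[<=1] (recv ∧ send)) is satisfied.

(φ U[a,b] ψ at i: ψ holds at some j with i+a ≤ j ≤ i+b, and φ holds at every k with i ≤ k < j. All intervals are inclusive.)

Evaluate at each i in [0,8]:
  i=0: ✗ (no rhs in [3,3])
  i=1: ✗ (no rhs in [4,4])
  i=2: ✗ (no rhs in [5,5])
  i=3: ✗ (lhs fails at k=3 before rhs at j=6)
  i=4: ✗ (no rhs in [7,7])
  i=5: ✗ (no rhs in [8,8])
  i=6: ✗ (lhs fails at k=7 before rhs at j=9)
  i=7: ✗ (lhs fails at k=7 before rhs at j=10)
  i=8: ✗ (no rhs in [11,11])
Positions where it holds: {} → 0.

0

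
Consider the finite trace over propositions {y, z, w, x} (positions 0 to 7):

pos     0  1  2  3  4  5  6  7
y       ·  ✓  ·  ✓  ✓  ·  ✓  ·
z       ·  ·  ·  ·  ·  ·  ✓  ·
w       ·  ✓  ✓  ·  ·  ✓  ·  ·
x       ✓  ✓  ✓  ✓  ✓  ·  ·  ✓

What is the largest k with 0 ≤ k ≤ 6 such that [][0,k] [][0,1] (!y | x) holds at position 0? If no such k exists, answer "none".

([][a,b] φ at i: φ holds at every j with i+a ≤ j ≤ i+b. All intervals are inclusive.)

[][0,1] (!y | x) must hold from j=0 onward; find where it first fails.
  j=0: holds
  j=1: holds
  j=2: holds
  j=3: holds
  j=4: holds
  j=5: fails
Holds on [0,4], so largest k = 4.

4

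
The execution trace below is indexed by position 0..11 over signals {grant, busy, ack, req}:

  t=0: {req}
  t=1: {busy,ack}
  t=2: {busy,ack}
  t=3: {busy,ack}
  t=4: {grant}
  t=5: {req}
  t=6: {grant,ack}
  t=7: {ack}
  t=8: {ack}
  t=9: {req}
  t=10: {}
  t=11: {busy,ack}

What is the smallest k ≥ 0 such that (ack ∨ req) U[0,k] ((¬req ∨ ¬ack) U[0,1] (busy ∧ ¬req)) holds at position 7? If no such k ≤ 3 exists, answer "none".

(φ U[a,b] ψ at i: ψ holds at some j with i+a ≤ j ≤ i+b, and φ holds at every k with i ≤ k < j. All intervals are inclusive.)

3

Need earliest j ≥ 7 with ((¬req ∨ ¬ack) U[0,1] (busy ∧ ¬req)), and (ack ∨ req) at every k in [7,j-1].
  j=7: rhs fails.
  j=8: rhs fails.
  j=9: rhs fails.
  j=10: rhs holds; lhs holds on [7,9]. k = 3.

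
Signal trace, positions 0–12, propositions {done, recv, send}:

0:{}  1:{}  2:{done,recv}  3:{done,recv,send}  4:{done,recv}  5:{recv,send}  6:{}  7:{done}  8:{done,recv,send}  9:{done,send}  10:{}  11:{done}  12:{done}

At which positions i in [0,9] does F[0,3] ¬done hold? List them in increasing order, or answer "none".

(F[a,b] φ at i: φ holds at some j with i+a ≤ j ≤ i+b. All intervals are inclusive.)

0, 1, 2, 3, 4, 5, 6, 7, 8, 9

Evaluate at each i in [0,9]:
  i=0: ✓ (witness j=0)
  i=1: ✓ (witness j=1)
  i=2: ✓ (witness j=5)
  i=3: ✓ (witness j=5)
  i=4: ✓ (witness j=5)
  i=5: ✓ (witness j=5)
  i=6: ✓ (witness j=6)
  i=7: ✓ (witness j=10)
  i=8: ✓ (witness j=10)
  i=9: ✓ (witness j=10)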